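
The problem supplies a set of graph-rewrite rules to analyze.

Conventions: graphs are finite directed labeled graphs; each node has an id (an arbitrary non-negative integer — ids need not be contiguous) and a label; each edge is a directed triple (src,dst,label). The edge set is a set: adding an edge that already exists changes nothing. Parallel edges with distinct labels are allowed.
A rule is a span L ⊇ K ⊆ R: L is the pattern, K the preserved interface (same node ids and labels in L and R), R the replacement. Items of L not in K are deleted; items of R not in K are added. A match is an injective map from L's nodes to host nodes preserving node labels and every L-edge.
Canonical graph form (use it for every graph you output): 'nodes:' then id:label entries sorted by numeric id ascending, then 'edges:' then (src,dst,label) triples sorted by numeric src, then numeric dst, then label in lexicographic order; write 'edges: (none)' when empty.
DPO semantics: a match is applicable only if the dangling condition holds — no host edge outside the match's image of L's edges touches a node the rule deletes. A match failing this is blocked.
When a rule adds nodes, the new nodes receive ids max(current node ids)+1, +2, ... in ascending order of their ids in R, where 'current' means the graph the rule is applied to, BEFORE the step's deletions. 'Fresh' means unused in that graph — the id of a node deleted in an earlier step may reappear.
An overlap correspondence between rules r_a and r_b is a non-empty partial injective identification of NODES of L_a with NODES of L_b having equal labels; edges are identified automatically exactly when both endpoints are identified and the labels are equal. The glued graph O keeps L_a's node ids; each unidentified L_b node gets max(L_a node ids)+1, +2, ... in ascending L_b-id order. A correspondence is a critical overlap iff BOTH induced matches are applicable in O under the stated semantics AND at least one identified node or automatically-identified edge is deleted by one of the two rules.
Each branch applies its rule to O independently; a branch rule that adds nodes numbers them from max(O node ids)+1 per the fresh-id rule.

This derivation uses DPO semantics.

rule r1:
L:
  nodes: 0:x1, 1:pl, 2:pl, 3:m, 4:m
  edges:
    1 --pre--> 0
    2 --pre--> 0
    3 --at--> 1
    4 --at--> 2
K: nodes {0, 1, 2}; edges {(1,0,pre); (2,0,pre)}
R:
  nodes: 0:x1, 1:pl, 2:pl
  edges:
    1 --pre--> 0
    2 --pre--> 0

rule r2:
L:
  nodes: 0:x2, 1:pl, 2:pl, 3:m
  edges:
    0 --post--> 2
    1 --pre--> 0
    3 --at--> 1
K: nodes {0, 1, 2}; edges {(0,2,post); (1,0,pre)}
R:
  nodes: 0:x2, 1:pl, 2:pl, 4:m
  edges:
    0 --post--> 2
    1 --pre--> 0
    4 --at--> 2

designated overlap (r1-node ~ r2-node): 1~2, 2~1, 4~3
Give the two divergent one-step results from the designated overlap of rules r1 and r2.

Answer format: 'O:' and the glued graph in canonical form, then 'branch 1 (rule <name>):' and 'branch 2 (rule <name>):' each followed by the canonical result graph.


O:
nodes: 0:x1, 1:pl, 2:pl, 3:m, 4:m, 5:x2
edges: (1,0,pre); (2,0,pre); (2,5,pre); (3,1,at); (4,2,at); (5,1,post)
branch 1 (rule r1):
nodes: 0:x1, 1:pl, 2:pl, 5:x2
edges: (1,0,pre); (2,0,pre); (2,5,pre); (5,1,post)
branch 2 (rule r2):
nodes: 0:x1, 1:pl, 2:pl, 3:m, 5:x2, 6:m
edges: (1,0,pre); (2,0,pre); (2,5,pre); (3,1,at); (5,1,post); (6,1,at)


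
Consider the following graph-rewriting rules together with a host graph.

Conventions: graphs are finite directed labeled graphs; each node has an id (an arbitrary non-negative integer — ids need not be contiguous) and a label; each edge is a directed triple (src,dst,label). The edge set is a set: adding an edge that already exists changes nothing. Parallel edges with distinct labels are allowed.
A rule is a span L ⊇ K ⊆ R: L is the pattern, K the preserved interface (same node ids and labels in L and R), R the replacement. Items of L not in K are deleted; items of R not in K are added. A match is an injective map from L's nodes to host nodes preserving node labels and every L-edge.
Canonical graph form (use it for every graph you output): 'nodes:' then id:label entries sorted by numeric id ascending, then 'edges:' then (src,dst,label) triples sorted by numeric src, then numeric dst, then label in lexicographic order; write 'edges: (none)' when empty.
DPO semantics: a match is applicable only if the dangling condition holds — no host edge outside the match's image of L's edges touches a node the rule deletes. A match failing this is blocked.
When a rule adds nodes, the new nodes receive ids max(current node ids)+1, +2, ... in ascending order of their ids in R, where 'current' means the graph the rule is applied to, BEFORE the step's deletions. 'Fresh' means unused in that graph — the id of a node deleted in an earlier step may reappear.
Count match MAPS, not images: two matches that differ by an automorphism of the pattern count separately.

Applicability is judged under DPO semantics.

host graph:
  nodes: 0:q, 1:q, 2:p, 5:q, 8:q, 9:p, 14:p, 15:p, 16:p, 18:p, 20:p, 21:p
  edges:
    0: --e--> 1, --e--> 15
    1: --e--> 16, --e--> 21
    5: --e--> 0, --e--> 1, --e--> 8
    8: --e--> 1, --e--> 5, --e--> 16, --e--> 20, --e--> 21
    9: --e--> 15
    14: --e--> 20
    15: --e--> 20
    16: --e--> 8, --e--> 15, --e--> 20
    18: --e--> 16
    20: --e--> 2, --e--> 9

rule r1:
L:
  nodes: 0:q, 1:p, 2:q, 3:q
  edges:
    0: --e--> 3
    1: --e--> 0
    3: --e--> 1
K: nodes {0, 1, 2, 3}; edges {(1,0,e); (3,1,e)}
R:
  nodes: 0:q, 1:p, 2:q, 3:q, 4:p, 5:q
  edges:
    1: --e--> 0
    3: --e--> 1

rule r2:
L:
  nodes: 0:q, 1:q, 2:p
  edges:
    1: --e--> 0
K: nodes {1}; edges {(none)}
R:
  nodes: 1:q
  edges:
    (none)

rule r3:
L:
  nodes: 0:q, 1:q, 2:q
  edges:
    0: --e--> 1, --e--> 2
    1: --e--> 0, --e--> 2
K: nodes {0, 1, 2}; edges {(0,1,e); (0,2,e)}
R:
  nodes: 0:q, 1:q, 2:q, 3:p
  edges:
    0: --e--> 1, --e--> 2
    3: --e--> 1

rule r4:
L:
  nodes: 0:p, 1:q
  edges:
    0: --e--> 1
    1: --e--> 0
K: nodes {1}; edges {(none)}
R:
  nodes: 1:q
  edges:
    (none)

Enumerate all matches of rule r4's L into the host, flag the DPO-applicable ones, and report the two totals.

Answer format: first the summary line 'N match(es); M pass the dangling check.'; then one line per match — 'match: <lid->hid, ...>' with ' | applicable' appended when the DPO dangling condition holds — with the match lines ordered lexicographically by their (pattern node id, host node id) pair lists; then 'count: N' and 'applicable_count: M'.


1 match(es); 0 pass the dangling check.
match: 0->16, 1->8
count: 1
applicable_count: 0


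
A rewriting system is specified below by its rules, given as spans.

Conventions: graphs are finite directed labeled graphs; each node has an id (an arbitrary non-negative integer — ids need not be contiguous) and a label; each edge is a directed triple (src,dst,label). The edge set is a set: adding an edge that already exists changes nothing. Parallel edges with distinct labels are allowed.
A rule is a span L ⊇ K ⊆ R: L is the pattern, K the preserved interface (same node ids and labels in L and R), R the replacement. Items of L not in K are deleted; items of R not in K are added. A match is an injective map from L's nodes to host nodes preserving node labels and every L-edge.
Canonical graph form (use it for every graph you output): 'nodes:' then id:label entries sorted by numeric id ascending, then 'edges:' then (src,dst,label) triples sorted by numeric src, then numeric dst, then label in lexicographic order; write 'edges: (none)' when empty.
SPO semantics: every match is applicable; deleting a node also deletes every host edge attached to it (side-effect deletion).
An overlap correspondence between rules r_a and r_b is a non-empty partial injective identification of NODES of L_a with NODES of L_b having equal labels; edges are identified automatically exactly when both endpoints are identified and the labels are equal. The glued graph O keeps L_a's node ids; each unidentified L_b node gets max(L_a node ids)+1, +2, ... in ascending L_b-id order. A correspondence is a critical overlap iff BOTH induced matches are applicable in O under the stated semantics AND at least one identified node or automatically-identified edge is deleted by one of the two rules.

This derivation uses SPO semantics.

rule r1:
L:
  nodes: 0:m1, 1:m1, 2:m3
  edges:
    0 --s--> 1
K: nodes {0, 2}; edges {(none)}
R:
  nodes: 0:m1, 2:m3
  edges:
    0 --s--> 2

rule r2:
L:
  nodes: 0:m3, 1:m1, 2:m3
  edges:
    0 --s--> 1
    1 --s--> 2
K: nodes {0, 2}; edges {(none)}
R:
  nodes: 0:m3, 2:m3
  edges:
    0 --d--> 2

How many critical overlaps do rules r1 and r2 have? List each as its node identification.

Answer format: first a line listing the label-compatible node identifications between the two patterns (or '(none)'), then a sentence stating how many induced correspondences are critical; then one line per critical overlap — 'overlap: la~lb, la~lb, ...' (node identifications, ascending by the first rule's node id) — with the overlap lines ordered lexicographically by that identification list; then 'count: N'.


label-compatible node identifications between L(r1) and L(r2): 0~1, 1~1, 2~0, 2~2
6 of the induced correspondences are critical overlaps of r1 and r2.
overlap: 0~1
overlap: 0~1, 2~0
overlap: 0~1, 2~2
overlap: 1~1
overlap: 1~1, 2~0
overlap: 1~1, 2~2
count: 6


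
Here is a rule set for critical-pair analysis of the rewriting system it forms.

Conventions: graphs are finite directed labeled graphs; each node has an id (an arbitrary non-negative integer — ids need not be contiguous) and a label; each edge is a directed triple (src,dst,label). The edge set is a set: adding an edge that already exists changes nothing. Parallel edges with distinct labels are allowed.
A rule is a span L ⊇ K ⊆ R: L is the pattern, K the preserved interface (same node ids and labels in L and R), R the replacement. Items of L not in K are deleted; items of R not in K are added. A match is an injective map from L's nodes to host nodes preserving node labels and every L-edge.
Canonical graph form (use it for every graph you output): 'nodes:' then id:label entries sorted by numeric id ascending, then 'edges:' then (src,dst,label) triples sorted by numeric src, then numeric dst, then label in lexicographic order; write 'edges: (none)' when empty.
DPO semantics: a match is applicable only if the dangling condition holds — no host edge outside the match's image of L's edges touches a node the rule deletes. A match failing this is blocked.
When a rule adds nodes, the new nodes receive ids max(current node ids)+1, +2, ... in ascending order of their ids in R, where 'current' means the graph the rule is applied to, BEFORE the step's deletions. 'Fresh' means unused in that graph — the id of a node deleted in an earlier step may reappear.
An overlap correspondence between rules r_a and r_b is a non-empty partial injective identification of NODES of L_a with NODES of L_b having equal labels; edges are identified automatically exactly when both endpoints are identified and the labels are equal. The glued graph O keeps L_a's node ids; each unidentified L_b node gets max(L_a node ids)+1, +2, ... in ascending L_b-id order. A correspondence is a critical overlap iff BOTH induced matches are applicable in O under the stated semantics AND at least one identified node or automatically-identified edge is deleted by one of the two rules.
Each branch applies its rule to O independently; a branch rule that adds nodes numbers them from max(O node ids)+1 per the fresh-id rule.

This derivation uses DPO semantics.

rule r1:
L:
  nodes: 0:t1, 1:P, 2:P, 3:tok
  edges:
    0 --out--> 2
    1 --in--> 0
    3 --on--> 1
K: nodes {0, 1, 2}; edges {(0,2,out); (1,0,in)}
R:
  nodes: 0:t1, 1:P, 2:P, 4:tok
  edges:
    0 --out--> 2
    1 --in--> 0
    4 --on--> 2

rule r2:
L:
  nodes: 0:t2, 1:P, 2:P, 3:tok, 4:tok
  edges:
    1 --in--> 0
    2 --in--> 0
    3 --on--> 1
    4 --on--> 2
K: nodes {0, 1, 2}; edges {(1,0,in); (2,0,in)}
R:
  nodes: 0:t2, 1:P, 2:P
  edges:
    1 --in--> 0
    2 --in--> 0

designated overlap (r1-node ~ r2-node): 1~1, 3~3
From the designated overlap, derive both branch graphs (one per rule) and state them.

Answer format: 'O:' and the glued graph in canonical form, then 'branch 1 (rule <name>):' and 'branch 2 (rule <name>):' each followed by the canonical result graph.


O:
nodes: 0:t1, 1:P, 2:P, 3:tok, 4:t2, 5:P, 6:tok
edges: (0,2,out); (1,0,in); (1,4,in); (3,1,on); (5,4,in); (6,5,on)
branch 1 (rule r1):
nodes: 0:t1, 1:P, 2:P, 4:t2, 5:P, 6:tok, 7:tok
edges: (0,2,out); (1,0,in); (1,4,in); (5,4,in); (6,5,on); (7,2,on)
branch 2 (rule r2):
nodes: 0:t1, 1:P, 2:P, 4:t2, 5:P
edges: (0,2,out); (1,0,in); (1,4,in); (5,4,in)


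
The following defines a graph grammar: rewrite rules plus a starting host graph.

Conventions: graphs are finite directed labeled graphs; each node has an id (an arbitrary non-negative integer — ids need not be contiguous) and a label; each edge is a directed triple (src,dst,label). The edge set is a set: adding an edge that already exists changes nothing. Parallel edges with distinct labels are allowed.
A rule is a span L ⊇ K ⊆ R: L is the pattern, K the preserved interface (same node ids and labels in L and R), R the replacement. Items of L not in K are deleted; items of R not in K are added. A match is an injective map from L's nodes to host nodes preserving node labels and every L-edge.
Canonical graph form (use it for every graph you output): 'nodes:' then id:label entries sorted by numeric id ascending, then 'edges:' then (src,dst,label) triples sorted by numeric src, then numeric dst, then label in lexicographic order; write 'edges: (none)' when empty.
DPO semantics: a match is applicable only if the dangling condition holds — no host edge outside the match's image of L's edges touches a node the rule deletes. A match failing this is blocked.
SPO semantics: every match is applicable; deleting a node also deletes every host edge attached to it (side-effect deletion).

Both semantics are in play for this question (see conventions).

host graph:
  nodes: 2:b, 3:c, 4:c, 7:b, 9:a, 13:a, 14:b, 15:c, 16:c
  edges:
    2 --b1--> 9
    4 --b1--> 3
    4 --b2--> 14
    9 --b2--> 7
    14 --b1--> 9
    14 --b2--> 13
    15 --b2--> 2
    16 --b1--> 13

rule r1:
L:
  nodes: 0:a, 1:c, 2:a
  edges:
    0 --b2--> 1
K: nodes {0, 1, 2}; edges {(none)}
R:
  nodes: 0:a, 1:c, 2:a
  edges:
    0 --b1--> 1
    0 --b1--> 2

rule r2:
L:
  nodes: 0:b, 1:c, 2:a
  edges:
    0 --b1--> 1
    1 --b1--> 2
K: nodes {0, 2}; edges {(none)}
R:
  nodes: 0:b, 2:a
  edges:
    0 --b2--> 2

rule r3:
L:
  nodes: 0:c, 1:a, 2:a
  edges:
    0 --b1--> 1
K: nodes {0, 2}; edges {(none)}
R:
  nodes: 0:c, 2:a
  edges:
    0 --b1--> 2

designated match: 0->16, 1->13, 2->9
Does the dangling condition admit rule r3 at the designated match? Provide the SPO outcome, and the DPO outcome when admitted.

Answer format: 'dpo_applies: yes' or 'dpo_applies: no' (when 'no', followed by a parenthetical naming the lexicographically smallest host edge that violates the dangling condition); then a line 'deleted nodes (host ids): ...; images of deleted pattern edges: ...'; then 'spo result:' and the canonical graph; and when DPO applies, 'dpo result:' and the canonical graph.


dpo_applies: no
(the rule deletes node 13, which keeps host edge (14,13,b2) outside the match image — the dangling condition fails, DPO blocks; SPO proceeds and side-deletes such edges)
deleted nodes (host ids): 13; images of deleted pattern edges: (16,13,b1)
spo result:
nodes: 2:b, 3:c, 4:c, 7:b, 9:a, 14:b, 15:c, 16:c
edges: (2,9,b1); (4,3,b1); (4,14,b2); (9,7,b2); (14,9,b1); (15,2,b2); (16,9,b1)


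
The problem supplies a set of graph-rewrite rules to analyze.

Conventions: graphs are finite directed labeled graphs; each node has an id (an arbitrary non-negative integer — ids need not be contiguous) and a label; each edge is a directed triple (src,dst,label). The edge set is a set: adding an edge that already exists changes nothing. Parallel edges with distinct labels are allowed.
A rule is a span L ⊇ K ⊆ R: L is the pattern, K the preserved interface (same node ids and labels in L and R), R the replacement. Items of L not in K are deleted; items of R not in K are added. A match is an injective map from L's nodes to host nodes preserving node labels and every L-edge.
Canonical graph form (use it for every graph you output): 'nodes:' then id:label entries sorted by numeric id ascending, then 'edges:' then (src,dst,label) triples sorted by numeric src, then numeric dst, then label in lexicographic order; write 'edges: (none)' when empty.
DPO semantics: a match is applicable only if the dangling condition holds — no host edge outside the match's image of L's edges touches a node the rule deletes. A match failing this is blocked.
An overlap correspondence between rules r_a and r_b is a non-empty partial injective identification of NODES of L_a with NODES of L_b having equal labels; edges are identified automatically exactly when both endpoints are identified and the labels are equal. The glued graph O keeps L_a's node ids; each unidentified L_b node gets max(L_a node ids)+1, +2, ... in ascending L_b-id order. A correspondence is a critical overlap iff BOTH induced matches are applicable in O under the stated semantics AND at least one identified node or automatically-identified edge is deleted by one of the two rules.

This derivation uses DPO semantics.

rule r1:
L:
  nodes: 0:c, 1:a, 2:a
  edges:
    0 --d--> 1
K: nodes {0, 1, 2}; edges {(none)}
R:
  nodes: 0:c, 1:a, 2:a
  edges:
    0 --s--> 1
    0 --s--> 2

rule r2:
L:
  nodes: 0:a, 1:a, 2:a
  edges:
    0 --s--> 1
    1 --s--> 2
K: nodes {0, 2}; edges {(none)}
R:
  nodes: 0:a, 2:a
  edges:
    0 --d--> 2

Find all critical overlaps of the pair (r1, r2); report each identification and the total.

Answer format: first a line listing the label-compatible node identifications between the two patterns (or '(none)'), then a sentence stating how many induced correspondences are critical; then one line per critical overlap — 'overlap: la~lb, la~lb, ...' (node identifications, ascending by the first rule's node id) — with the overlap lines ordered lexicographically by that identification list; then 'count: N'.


label-compatible node identifications between L(r1) and L(r2): 1~0, 1~1, 1~2, 2~0, 2~1, 2~2
3 of the induced correspondences are critical overlaps of r1 and r2.
overlap: 1~0, 2~1
overlap: 1~2, 2~1
overlap: 2~1
count: 3


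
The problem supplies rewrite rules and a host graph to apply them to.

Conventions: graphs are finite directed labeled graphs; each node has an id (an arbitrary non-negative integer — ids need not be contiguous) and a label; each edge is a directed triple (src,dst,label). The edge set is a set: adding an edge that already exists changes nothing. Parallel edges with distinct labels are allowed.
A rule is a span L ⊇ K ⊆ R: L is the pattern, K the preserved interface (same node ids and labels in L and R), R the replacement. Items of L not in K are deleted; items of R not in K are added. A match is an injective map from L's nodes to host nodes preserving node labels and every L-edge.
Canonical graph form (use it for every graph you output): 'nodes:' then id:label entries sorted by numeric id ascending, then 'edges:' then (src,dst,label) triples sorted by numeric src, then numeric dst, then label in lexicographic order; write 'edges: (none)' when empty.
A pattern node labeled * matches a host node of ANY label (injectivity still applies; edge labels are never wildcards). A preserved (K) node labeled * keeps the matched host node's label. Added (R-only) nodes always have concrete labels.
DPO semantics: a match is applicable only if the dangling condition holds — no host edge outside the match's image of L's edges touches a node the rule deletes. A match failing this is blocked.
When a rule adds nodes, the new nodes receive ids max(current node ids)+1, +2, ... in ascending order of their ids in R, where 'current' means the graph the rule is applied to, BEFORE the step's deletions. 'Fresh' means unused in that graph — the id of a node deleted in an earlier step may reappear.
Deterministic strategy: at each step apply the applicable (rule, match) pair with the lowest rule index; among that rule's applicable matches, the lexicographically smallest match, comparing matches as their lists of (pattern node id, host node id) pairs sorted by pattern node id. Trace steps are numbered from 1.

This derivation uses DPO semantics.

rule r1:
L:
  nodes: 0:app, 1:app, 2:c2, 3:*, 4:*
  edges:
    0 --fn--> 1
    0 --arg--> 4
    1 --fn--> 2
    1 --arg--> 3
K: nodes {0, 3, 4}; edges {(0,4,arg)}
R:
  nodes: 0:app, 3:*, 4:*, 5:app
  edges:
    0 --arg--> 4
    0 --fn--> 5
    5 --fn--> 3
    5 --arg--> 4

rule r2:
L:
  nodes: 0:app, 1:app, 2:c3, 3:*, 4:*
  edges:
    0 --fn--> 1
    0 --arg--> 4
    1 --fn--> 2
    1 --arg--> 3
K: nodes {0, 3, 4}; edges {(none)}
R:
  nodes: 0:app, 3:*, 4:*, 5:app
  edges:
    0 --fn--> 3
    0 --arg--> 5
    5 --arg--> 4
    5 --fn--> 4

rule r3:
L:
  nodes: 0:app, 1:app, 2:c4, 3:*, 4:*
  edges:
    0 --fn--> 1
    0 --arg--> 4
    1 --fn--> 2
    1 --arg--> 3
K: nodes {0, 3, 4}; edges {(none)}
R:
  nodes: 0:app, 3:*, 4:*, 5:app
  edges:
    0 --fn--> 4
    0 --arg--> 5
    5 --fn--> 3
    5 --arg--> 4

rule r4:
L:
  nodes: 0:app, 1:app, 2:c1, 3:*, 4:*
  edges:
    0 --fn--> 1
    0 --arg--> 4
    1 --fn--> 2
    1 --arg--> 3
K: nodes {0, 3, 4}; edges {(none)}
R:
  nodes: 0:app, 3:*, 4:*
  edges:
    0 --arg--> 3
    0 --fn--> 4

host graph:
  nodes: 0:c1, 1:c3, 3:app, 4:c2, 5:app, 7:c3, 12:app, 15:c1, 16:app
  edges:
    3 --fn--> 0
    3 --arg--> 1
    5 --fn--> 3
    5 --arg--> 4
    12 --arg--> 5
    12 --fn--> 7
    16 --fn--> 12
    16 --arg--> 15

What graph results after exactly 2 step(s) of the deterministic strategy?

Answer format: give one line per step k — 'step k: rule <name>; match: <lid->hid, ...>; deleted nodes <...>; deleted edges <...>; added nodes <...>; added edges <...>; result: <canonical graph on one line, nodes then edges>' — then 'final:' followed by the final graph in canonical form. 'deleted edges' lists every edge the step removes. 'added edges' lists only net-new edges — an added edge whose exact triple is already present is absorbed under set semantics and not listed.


step 1: rule r2; match: 0->16, 1->12, 2->7, 3->5, 4->15; deleted nodes 7, 12; deleted edges (12,5,arg); (12,7,fn); (16,12,fn); (16,15,arg); added nodes 17; added edges (16,5,fn); (16,17,arg); (17,15,arg); (17,15,fn); result: nodes: 0:c1, 1:c3, 3:app, 4:c2, 5:app, 15:c1, 16:app, 17:app edges: (3,0,fn); (3,1,arg); (5,3,fn); (5,4,arg); (16,5,fn); (16,17,arg); (17,15,arg); (17,15,fn)
step 2: rule r4; match: 0->5, 1->3, 2->0, 3->1, 4->4; deleted nodes 0, 3; deleted edges (3,0,fn); (3,1,arg); (5,3,fn); (5,4,arg); added nodes (none); added edges (5,1,arg); (5,4,fn); result: nodes: 1:c3, 4:c2, 5:app, 15:c1, 16:app, 17:app edges: (5,1,arg); (5,4,fn); (16,5,fn); (16,17,arg); (17,15,arg); (17,15,fn)
final:
nodes: 1:c3, 4:c2, 5:app, 15:c1, 16:app, 17:app
edges: (5,1,arg); (5,4,fn); (16,5,fn); (16,17,arg); (17,15,arg); (17,15,fn)


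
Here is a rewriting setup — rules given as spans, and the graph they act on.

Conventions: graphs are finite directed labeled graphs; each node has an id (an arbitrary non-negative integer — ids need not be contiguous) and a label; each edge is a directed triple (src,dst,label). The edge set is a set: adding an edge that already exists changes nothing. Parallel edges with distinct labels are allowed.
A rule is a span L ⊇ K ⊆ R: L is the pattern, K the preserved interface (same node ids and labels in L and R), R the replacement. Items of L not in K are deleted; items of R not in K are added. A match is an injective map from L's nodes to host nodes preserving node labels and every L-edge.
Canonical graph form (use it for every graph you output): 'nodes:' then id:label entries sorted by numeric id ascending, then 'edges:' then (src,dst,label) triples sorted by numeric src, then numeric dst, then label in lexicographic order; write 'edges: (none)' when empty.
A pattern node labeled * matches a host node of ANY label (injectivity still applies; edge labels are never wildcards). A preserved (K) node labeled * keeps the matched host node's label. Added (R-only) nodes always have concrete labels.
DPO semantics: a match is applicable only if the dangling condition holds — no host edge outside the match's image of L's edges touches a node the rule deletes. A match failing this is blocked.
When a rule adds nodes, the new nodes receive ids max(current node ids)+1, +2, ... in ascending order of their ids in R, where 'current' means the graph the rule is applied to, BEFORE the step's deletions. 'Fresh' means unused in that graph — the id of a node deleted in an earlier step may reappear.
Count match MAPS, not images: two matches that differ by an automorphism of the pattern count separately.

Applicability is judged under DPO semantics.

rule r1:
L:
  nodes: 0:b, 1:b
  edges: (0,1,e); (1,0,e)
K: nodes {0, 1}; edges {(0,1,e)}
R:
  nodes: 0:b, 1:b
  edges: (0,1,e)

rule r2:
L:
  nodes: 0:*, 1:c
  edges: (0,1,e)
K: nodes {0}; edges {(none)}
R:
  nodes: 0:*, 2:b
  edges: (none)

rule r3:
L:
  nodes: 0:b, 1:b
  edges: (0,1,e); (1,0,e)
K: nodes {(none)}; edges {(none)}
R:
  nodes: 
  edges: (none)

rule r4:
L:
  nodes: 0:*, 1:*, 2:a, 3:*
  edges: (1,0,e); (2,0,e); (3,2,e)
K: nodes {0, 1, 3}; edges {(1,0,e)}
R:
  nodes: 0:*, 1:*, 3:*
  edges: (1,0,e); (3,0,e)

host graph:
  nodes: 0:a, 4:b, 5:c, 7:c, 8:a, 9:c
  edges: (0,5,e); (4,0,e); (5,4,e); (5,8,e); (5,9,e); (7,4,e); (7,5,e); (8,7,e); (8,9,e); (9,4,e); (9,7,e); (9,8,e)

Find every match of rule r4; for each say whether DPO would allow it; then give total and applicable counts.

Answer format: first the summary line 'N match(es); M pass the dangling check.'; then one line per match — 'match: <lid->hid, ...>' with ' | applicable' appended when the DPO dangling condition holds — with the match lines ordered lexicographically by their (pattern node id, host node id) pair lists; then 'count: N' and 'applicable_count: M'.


2 match(es); 1 pass the dangling check.
match: 0->5, 1->7, 2->0, 3->4 | applicable
match: 0->7, 1->9, 2->8, 3->5
count: 2
applicable_count: 1


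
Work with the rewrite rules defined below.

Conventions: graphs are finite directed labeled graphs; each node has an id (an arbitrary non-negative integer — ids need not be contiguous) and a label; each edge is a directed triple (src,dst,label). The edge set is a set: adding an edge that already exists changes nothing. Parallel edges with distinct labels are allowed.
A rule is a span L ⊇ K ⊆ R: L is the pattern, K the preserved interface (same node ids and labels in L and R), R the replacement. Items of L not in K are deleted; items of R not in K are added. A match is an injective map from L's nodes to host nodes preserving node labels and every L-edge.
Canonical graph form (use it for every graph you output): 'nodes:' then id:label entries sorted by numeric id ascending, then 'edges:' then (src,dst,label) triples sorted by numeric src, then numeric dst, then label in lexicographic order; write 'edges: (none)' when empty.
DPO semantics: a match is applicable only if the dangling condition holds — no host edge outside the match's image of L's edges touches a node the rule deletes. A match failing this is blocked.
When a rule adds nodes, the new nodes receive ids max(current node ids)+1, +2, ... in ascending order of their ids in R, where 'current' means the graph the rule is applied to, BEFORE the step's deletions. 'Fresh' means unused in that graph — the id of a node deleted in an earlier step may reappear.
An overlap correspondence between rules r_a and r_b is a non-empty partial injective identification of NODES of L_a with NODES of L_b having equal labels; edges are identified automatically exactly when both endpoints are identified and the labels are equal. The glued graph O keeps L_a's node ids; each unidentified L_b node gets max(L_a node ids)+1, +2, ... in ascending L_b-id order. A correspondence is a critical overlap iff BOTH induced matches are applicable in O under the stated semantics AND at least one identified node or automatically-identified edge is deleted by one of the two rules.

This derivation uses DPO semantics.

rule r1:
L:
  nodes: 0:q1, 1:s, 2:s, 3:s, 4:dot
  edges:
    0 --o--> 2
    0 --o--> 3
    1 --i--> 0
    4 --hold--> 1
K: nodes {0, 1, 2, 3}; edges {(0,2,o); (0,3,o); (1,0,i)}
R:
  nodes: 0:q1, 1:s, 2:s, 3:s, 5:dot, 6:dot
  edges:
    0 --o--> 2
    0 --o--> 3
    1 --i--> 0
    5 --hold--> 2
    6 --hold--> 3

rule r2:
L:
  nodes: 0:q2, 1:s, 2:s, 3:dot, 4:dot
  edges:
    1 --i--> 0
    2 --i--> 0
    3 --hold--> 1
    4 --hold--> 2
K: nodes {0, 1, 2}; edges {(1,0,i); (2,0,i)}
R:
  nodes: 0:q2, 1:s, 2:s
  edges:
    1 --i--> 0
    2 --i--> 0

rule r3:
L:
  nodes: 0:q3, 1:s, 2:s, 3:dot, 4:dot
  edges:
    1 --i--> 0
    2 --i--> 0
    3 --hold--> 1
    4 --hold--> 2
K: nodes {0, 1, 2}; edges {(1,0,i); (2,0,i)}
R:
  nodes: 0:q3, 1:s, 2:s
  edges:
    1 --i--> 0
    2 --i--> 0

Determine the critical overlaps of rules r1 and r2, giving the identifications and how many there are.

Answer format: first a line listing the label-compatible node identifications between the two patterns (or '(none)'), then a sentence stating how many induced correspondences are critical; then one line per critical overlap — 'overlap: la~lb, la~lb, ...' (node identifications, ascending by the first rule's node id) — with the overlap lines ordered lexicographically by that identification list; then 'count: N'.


label-compatible node identifications between L(r1) and L(r2): 1~1, 1~2, 2~1, 2~2, 3~1, 3~2, 4~3, 4~4
6 of the induced correspondences are critical overlaps of r1 and r2.
overlap: 1~1, 2~2, 4~3
overlap: 1~1, 3~2, 4~3
overlap: 1~1, 4~3
overlap: 1~2, 2~1, 4~4
overlap: 1~2, 3~1, 4~4
overlap: 1~2, 4~4
count: 6


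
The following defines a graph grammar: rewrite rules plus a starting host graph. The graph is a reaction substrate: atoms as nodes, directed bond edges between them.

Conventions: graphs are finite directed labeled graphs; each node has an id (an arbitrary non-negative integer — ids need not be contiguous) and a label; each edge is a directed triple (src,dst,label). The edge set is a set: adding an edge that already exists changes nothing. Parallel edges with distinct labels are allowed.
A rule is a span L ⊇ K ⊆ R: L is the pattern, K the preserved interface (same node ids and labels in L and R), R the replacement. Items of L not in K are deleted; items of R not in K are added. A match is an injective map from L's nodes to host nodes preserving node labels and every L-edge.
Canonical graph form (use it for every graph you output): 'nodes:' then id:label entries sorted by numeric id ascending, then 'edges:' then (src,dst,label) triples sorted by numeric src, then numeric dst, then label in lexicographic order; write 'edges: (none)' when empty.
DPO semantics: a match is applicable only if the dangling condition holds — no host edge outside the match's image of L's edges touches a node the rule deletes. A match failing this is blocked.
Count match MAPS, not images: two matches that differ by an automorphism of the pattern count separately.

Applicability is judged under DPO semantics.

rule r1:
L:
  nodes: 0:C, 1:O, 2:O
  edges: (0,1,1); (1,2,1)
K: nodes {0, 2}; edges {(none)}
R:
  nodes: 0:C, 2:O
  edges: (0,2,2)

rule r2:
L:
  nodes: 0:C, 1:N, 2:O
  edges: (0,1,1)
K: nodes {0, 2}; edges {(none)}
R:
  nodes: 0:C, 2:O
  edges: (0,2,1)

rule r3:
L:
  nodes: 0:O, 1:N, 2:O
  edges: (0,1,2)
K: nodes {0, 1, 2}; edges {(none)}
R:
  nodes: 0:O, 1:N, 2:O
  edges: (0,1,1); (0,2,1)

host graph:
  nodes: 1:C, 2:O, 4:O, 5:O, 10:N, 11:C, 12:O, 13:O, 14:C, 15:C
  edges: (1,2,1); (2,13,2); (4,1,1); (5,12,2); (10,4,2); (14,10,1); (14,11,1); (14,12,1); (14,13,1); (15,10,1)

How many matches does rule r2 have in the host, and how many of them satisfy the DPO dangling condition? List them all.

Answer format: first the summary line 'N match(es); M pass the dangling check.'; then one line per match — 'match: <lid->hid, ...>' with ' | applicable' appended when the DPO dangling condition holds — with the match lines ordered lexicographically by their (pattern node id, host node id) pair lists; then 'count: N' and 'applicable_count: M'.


10 match(es); 0 pass the dangling check.
match: 0->14, 1->10, 2->2
match: 0->14, 1->10, 2->4
match: 0->14, 1->10, 2->5
match: 0->14, 1->10, 2->12
match: 0->14, 1->10, 2->13
match: 0->15, 1->10, 2->2
match: 0->15, 1->10, 2->4
match: 0->15, 1->10, 2->5
match: 0->15, 1->10, 2->12
match: 0->15, 1->10, 2->13
count: 10
applicable_count: 0


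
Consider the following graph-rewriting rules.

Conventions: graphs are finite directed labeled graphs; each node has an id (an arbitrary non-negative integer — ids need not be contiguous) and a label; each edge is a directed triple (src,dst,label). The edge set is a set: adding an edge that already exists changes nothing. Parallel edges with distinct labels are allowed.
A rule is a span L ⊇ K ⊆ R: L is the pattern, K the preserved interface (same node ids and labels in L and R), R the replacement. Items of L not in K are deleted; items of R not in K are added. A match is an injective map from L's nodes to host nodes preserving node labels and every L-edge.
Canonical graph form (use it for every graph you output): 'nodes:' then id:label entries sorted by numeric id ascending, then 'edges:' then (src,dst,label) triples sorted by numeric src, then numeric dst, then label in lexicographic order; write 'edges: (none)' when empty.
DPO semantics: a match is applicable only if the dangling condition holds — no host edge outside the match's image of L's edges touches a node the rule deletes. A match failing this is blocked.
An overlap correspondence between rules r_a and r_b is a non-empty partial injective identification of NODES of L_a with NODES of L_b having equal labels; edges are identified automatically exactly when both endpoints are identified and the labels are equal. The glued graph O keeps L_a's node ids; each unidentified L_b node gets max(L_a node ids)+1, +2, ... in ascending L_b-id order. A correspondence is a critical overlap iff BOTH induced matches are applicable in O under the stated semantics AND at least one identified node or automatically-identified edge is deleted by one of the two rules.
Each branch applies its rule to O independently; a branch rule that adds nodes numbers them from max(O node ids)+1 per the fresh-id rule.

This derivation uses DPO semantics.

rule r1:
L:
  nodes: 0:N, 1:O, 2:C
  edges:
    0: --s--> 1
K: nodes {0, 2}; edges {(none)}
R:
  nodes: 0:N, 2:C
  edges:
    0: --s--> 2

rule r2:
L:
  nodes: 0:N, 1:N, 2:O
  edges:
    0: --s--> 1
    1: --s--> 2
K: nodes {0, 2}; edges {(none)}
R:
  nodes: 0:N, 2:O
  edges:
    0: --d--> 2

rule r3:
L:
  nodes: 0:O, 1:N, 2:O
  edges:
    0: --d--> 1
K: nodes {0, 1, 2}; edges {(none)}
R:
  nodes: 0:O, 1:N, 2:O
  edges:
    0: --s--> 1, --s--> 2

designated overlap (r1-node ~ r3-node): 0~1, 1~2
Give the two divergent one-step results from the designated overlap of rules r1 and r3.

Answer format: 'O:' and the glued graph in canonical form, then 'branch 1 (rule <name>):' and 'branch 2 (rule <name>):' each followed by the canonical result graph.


O:
nodes: 0:N, 1:O, 2:C, 3:O
edges: (0,1,s); (3,0,d)
branch 1 (rule r1):
nodes: 0:N, 2:C, 3:O
edges: (0,2,s); (3,0,d)
branch 2 (rule r3):
nodes: 0:N, 1:O, 2:C, 3:O
edges: (0,1,s); (3,0,s); (3,1,s)


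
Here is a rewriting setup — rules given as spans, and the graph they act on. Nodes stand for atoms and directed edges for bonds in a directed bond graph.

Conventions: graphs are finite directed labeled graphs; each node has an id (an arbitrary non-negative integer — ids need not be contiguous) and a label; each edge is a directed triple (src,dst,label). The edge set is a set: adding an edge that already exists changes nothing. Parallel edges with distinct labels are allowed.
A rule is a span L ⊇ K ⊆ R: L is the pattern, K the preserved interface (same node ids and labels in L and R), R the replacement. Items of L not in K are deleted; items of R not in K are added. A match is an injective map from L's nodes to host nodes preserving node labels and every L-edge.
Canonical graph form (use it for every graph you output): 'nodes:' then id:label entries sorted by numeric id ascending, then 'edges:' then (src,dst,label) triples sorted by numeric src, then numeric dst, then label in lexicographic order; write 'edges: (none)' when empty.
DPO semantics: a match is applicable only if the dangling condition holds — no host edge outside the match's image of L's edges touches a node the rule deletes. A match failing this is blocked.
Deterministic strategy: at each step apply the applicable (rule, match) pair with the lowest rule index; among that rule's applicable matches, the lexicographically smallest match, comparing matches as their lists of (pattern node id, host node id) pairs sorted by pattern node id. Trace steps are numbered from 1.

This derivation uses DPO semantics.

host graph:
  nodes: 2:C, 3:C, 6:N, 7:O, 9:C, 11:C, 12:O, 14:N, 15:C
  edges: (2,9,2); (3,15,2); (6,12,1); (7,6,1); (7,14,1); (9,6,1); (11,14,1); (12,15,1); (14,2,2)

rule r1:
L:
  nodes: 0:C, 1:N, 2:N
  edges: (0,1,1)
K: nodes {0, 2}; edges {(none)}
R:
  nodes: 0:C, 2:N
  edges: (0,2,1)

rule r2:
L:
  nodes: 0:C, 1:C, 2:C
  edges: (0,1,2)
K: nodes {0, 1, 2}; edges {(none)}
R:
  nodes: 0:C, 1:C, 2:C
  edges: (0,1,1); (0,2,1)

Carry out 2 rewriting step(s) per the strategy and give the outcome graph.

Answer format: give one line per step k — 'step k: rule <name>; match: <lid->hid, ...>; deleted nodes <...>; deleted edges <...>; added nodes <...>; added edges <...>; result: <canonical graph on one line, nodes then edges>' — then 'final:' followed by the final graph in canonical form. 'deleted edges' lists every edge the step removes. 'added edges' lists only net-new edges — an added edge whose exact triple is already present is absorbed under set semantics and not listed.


step 1: rule r2; match: 0->2, 1->9, 2->3; deleted nodes (none); deleted edges (2,9,2); added nodes (none); added edges (2,3,1); (2,9,1); result: nodes: 2:C, 3:C, 6:N, 7:O, 9:C, 11:C, 12:O, 14:N, 15:C edges: (2,3,1); (2,9,1); (3,15,2); (6,12,1); (7,6,1); (7,14,1); (9,6,1); (11,14,1); (12,15,1); (14,2,2)
step 2: rule r2; match: 0->3, 1->15, 2->2; deleted nodes (none); deleted edges (3,15,2); added nodes (none); added edges (3,2,1); (3,15,1); result: nodes: 2:C, 3:C, 6:N, 7:O, 9:C, 11:C, 12:O, 14:N, 15:C edges: (2,3,1); (2,9,1); (3,2,1); (3,15,1); (6,12,1); (7,6,1); (7,14,1); (9,6,1); (11,14,1); (12,15,1); (14,2,2)
final:
nodes: 2:C, 3:C, 6:N, 7:O, 9:C, 11:C, 12:O, 14:N, 15:C
edges: (2,3,1); (2,9,1); (3,2,1); (3,15,1); (6,12,1); (7,6,1); (7,14,1); (9,6,1); (11,14,1); (12,15,1); (14,2,2)


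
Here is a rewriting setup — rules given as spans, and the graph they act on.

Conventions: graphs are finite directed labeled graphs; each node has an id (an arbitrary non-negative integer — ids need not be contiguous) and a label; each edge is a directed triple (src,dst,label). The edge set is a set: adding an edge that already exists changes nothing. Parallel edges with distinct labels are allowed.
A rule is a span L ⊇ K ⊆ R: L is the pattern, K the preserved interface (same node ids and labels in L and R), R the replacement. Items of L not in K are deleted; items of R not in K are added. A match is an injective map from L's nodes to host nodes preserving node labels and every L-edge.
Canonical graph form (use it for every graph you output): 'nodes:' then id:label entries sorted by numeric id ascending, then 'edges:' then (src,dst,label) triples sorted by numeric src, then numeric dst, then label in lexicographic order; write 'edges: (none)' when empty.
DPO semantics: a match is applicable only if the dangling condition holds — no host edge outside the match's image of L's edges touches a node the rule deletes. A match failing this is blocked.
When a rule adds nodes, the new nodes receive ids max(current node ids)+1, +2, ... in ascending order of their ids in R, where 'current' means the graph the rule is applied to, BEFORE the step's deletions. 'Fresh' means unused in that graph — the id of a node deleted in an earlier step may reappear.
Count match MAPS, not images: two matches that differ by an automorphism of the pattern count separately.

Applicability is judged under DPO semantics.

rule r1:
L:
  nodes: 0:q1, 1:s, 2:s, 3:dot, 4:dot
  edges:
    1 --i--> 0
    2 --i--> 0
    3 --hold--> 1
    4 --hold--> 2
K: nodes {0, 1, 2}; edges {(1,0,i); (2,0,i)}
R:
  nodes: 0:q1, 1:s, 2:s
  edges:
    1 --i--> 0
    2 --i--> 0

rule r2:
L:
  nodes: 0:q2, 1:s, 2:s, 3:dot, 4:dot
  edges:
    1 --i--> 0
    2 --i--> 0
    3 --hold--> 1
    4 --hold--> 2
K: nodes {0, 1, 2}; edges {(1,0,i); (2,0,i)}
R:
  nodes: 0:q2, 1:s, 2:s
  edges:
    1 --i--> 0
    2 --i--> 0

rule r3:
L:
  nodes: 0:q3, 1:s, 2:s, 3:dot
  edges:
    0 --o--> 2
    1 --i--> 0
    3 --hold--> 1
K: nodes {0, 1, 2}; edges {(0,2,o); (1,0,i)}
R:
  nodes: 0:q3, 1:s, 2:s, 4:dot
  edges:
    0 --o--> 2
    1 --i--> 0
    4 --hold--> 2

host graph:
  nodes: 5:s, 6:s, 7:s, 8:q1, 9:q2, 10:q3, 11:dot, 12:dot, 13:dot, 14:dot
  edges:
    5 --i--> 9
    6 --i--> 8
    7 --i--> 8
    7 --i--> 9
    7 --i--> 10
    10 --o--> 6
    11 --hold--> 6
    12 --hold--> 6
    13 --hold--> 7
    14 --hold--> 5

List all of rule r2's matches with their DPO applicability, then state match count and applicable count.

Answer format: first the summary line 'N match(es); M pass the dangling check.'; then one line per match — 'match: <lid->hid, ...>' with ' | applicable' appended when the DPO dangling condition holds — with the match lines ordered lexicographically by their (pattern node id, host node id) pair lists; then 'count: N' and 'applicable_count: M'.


2 match(es); 2 pass the dangling check.
match: 0->9, 1->5, 2->7, 3->14, 4->13 | applicable
match: 0->9, 1->7, 2->5, 3->13, 4->14 | applicable
count: 2
applicable_count: 2
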